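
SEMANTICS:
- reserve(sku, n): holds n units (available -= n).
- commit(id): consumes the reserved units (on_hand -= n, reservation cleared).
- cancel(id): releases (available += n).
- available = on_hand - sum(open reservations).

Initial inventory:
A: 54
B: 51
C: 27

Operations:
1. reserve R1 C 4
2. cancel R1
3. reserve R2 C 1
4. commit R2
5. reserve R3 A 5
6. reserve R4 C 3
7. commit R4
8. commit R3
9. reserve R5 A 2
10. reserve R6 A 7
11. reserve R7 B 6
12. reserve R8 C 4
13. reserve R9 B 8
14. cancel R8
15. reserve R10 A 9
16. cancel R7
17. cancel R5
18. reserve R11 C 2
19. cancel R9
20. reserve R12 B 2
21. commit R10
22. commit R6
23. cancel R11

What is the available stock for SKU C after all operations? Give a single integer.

Answer: 23

Derivation:
Step 1: reserve R1 C 4 -> on_hand[A=54 B=51 C=27] avail[A=54 B=51 C=23] open={R1}
Step 2: cancel R1 -> on_hand[A=54 B=51 C=27] avail[A=54 B=51 C=27] open={}
Step 3: reserve R2 C 1 -> on_hand[A=54 B=51 C=27] avail[A=54 B=51 C=26] open={R2}
Step 4: commit R2 -> on_hand[A=54 B=51 C=26] avail[A=54 B=51 C=26] open={}
Step 5: reserve R3 A 5 -> on_hand[A=54 B=51 C=26] avail[A=49 B=51 C=26] open={R3}
Step 6: reserve R4 C 3 -> on_hand[A=54 B=51 C=26] avail[A=49 B=51 C=23] open={R3,R4}
Step 7: commit R4 -> on_hand[A=54 B=51 C=23] avail[A=49 B=51 C=23] open={R3}
Step 8: commit R3 -> on_hand[A=49 B=51 C=23] avail[A=49 B=51 C=23] open={}
Step 9: reserve R5 A 2 -> on_hand[A=49 B=51 C=23] avail[A=47 B=51 C=23] open={R5}
Step 10: reserve R6 A 7 -> on_hand[A=49 B=51 C=23] avail[A=40 B=51 C=23] open={R5,R6}
Step 11: reserve R7 B 6 -> on_hand[A=49 B=51 C=23] avail[A=40 B=45 C=23] open={R5,R6,R7}
Step 12: reserve R8 C 4 -> on_hand[A=49 B=51 C=23] avail[A=40 B=45 C=19] open={R5,R6,R7,R8}
Step 13: reserve R9 B 8 -> on_hand[A=49 B=51 C=23] avail[A=40 B=37 C=19] open={R5,R6,R7,R8,R9}
Step 14: cancel R8 -> on_hand[A=49 B=51 C=23] avail[A=40 B=37 C=23] open={R5,R6,R7,R9}
Step 15: reserve R10 A 9 -> on_hand[A=49 B=51 C=23] avail[A=31 B=37 C=23] open={R10,R5,R6,R7,R9}
Step 16: cancel R7 -> on_hand[A=49 B=51 C=23] avail[A=31 B=43 C=23] open={R10,R5,R6,R9}
Step 17: cancel R5 -> on_hand[A=49 B=51 C=23] avail[A=33 B=43 C=23] open={R10,R6,R9}
Step 18: reserve R11 C 2 -> on_hand[A=49 B=51 C=23] avail[A=33 B=43 C=21] open={R10,R11,R6,R9}
Step 19: cancel R9 -> on_hand[A=49 B=51 C=23] avail[A=33 B=51 C=21] open={R10,R11,R6}
Step 20: reserve R12 B 2 -> on_hand[A=49 B=51 C=23] avail[A=33 B=49 C=21] open={R10,R11,R12,R6}
Step 21: commit R10 -> on_hand[A=40 B=51 C=23] avail[A=33 B=49 C=21] open={R11,R12,R6}
Step 22: commit R6 -> on_hand[A=33 B=51 C=23] avail[A=33 B=49 C=21] open={R11,R12}
Step 23: cancel R11 -> on_hand[A=33 B=51 C=23] avail[A=33 B=49 C=23] open={R12}
Final available[C] = 23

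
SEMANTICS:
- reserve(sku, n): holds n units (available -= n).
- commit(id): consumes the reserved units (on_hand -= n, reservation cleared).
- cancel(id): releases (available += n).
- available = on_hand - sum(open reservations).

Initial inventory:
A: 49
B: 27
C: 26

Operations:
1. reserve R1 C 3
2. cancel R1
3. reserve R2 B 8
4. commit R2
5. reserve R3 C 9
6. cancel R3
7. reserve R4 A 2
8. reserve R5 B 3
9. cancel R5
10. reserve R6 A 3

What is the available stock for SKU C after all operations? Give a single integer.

Answer: 26

Derivation:
Step 1: reserve R1 C 3 -> on_hand[A=49 B=27 C=26] avail[A=49 B=27 C=23] open={R1}
Step 2: cancel R1 -> on_hand[A=49 B=27 C=26] avail[A=49 B=27 C=26] open={}
Step 3: reserve R2 B 8 -> on_hand[A=49 B=27 C=26] avail[A=49 B=19 C=26] open={R2}
Step 4: commit R2 -> on_hand[A=49 B=19 C=26] avail[A=49 B=19 C=26] open={}
Step 5: reserve R3 C 9 -> on_hand[A=49 B=19 C=26] avail[A=49 B=19 C=17] open={R3}
Step 6: cancel R3 -> on_hand[A=49 B=19 C=26] avail[A=49 B=19 C=26] open={}
Step 7: reserve R4 A 2 -> on_hand[A=49 B=19 C=26] avail[A=47 B=19 C=26] open={R4}
Step 8: reserve R5 B 3 -> on_hand[A=49 B=19 C=26] avail[A=47 B=16 C=26] open={R4,R5}
Step 9: cancel R5 -> on_hand[A=49 B=19 C=26] avail[A=47 B=19 C=26] open={R4}
Step 10: reserve R6 A 3 -> on_hand[A=49 B=19 C=26] avail[A=44 B=19 C=26] open={R4,R6}
Final available[C] = 26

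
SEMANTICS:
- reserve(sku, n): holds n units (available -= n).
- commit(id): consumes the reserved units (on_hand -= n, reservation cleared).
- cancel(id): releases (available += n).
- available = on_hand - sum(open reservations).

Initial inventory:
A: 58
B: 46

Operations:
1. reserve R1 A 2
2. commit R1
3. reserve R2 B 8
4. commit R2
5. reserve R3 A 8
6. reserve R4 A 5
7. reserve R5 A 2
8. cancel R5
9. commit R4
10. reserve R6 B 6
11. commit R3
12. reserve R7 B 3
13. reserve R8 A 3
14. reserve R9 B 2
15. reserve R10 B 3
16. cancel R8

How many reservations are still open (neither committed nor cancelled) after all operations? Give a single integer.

Step 1: reserve R1 A 2 -> on_hand[A=58 B=46] avail[A=56 B=46] open={R1}
Step 2: commit R1 -> on_hand[A=56 B=46] avail[A=56 B=46] open={}
Step 3: reserve R2 B 8 -> on_hand[A=56 B=46] avail[A=56 B=38] open={R2}
Step 4: commit R2 -> on_hand[A=56 B=38] avail[A=56 B=38] open={}
Step 5: reserve R3 A 8 -> on_hand[A=56 B=38] avail[A=48 B=38] open={R3}
Step 6: reserve R4 A 5 -> on_hand[A=56 B=38] avail[A=43 B=38] open={R3,R4}
Step 7: reserve R5 A 2 -> on_hand[A=56 B=38] avail[A=41 B=38] open={R3,R4,R5}
Step 8: cancel R5 -> on_hand[A=56 B=38] avail[A=43 B=38] open={R3,R4}
Step 9: commit R4 -> on_hand[A=51 B=38] avail[A=43 B=38] open={R3}
Step 10: reserve R6 B 6 -> on_hand[A=51 B=38] avail[A=43 B=32] open={R3,R6}
Step 11: commit R3 -> on_hand[A=43 B=38] avail[A=43 B=32] open={R6}
Step 12: reserve R7 B 3 -> on_hand[A=43 B=38] avail[A=43 B=29] open={R6,R7}
Step 13: reserve R8 A 3 -> on_hand[A=43 B=38] avail[A=40 B=29] open={R6,R7,R8}
Step 14: reserve R9 B 2 -> on_hand[A=43 B=38] avail[A=40 B=27] open={R6,R7,R8,R9}
Step 15: reserve R10 B 3 -> on_hand[A=43 B=38] avail[A=40 B=24] open={R10,R6,R7,R8,R9}
Step 16: cancel R8 -> on_hand[A=43 B=38] avail[A=43 B=24] open={R10,R6,R7,R9}
Open reservations: ['R10', 'R6', 'R7', 'R9'] -> 4

Answer: 4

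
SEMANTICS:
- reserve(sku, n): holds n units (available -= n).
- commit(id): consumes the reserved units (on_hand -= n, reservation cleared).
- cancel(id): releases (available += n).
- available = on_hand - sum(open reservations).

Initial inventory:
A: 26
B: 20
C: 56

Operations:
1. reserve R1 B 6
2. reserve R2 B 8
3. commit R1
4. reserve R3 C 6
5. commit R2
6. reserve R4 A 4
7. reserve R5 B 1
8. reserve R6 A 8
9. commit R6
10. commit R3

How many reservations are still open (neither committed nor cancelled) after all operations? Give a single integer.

Step 1: reserve R1 B 6 -> on_hand[A=26 B=20 C=56] avail[A=26 B=14 C=56] open={R1}
Step 2: reserve R2 B 8 -> on_hand[A=26 B=20 C=56] avail[A=26 B=6 C=56] open={R1,R2}
Step 3: commit R1 -> on_hand[A=26 B=14 C=56] avail[A=26 B=6 C=56] open={R2}
Step 4: reserve R3 C 6 -> on_hand[A=26 B=14 C=56] avail[A=26 B=6 C=50] open={R2,R3}
Step 5: commit R2 -> on_hand[A=26 B=6 C=56] avail[A=26 B=6 C=50] open={R3}
Step 6: reserve R4 A 4 -> on_hand[A=26 B=6 C=56] avail[A=22 B=6 C=50] open={R3,R4}
Step 7: reserve R5 B 1 -> on_hand[A=26 B=6 C=56] avail[A=22 B=5 C=50] open={R3,R4,R5}
Step 8: reserve R6 A 8 -> on_hand[A=26 B=6 C=56] avail[A=14 B=5 C=50] open={R3,R4,R5,R6}
Step 9: commit R6 -> on_hand[A=18 B=6 C=56] avail[A=14 B=5 C=50] open={R3,R4,R5}
Step 10: commit R3 -> on_hand[A=18 B=6 C=50] avail[A=14 B=5 C=50] open={R4,R5}
Open reservations: ['R4', 'R5'] -> 2

Answer: 2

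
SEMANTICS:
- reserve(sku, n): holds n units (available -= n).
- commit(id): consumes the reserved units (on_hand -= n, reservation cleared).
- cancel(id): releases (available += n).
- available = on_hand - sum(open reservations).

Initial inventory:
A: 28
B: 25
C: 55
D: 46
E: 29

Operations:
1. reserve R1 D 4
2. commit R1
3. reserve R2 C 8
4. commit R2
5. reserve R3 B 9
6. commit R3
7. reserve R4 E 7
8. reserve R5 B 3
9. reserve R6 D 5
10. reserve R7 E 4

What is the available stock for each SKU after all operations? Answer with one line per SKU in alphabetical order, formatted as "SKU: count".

Step 1: reserve R1 D 4 -> on_hand[A=28 B=25 C=55 D=46 E=29] avail[A=28 B=25 C=55 D=42 E=29] open={R1}
Step 2: commit R1 -> on_hand[A=28 B=25 C=55 D=42 E=29] avail[A=28 B=25 C=55 D=42 E=29] open={}
Step 3: reserve R2 C 8 -> on_hand[A=28 B=25 C=55 D=42 E=29] avail[A=28 B=25 C=47 D=42 E=29] open={R2}
Step 4: commit R2 -> on_hand[A=28 B=25 C=47 D=42 E=29] avail[A=28 B=25 C=47 D=42 E=29] open={}
Step 5: reserve R3 B 9 -> on_hand[A=28 B=25 C=47 D=42 E=29] avail[A=28 B=16 C=47 D=42 E=29] open={R3}
Step 6: commit R3 -> on_hand[A=28 B=16 C=47 D=42 E=29] avail[A=28 B=16 C=47 D=42 E=29] open={}
Step 7: reserve R4 E 7 -> on_hand[A=28 B=16 C=47 D=42 E=29] avail[A=28 B=16 C=47 D=42 E=22] open={R4}
Step 8: reserve R5 B 3 -> on_hand[A=28 B=16 C=47 D=42 E=29] avail[A=28 B=13 C=47 D=42 E=22] open={R4,R5}
Step 9: reserve R6 D 5 -> on_hand[A=28 B=16 C=47 D=42 E=29] avail[A=28 B=13 C=47 D=37 E=22] open={R4,R5,R6}
Step 10: reserve R7 E 4 -> on_hand[A=28 B=16 C=47 D=42 E=29] avail[A=28 B=13 C=47 D=37 E=18] open={R4,R5,R6,R7}

Answer: A: 28
B: 13
C: 47
D: 37
E: 18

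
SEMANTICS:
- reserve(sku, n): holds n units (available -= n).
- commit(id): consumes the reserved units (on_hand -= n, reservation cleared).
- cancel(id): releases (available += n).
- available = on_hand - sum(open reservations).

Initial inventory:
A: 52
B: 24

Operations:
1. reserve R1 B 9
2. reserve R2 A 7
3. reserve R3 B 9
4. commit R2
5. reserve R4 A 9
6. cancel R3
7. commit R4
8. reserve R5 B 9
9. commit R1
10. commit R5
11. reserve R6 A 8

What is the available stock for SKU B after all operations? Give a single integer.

Answer: 6

Derivation:
Step 1: reserve R1 B 9 -> on_hand[A=52 B=24] avail[A=52 B=15] open={R1}
Step 2: reserve R2 A 7 -> on_hand[A=52 B=24] avail[A=45 B=15] open={R1,R2}
Step 3: reserve R3 B 9 -> on_hand[A=52 B=24] avail[A=45 B=6] open={R1,R2,R3}
Step 4: commit R2 -> on_hand[A=45 B=24] avail[A=45 B=6] open={R1,R3}
Step 5: reserve R4 A 9 -> on_hand[A=45 B=24] avail[A=36 B=6] open={R1,R3,R4}
Step 6: cancel R3 -> on_hand[A=45 B=24] avail[A=36 B=15] open={R1,R4}
Step 7: commit R4 -> on_hand[A=36 B=24] avail[A=36 B=15] open={R1}
Step 8: reserve R5 B 9 -> on_hand[A=36 B=24] avail[A=36 B=6] open={R1,R5}
Step 9: commit R1 -> on_hand[A=36 B=15] avail[A=36 B=6] open={R5}
Step 10: commit R5 -> on_hand[A=36 B=6] avail[A=36 B=6] open={}
Step 11: reserve R6 A 8 -> on_hand[A=36 B=6] avail[A=28 B=6] open={R6}
Final available[B] = 6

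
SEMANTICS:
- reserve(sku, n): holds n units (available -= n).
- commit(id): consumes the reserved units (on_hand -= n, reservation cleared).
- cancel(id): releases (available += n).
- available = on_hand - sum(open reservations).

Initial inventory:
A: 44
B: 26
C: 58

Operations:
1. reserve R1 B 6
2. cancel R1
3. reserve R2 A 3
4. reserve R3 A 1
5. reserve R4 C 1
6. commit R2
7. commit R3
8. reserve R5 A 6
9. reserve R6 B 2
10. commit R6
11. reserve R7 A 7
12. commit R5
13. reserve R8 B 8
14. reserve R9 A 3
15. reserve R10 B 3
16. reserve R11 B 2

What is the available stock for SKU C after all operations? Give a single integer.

Answer: 57

Derivation:
Step 1: reserve R1 B 6 -> on_hand[A=44 B=26 C=58] avail[A=44 B=20 C=58] open={R1}
Step 2: cancel R1 -> on_hand[A=44 B=26 C=58] avail[A=44 B=26 C=58] open={}
Step 3: reserve R2 A 3 -> on_hand[A=44 B=26 C=58] avail[A=41 B=26 C=58] open={R2}
Step 4: reserve R3 A 1 -> on_hand[A=44 B=26 C=58] avail[A=40 B=26 C=58] open={R2,R3}
Step 5: reserve R4 C 1 -> on_hand[A=44 B=26 C=58] avail[A=40 B=26 C=57] open={R2,R3,R4}
Step 6: commit R2 -> on_hand[A=41 B=26 C=58] avail[A=40 B=26 C=57] open={R3,R4}
Step 7: commit R3 -> on_hand[A=40 B=26 C=58] avail[A=40 B=26 C=57] open={R4}
Step 8: reserve R5 A 6 -> on_hand[A=40 B=26 C=58] avail[A=34 B=26 C=57] open={R4,R5}
Step 9: reserve R6 B 2 -> on_hand[A=40 B=26 C=58] avail[A=34 B=24 C=57] open={R4,R5,R6}
Step 10: commit R6 -> on_hand[A=40 B=24 C=58] avail[A=34 B=24 C=57] open={R4,R5}
Step 11: reserve R7 A 7 -> on_hand[A=40 B=24 C=58] avail[A=27 B=24 C=57] open={R4,R5,R7}
Step 12: commit R5 -> on_hand[A=34 B=24 C=58] avail[A=27 B=24 C=57] open={R4,R7}
Step 13: reserve R8 B 8 -> on_hand[A=34 B=24 C=58] avail[A=27 B=16 C=57] open={R4,R7,R8}
Step 14: reserve R9 A 3 -> on_hand[A=34 B=24 C=58] avail[A=24 B=16 C=57] open={R4,R7,R8,R9}
Step 15: reserve R10 B 3 -> on_hand[A=34 B=24 C=58] avail[A=24 B=13 C=57] open={R10,R4,R7,R8,R9}
Step 16: reserve R11 B 2 -> on_hand[A=34 B=24 C=58] avail[A=24 B=11 C=57] open={R10,R11,R4,R7,R8,R9}
Final available[C] = 57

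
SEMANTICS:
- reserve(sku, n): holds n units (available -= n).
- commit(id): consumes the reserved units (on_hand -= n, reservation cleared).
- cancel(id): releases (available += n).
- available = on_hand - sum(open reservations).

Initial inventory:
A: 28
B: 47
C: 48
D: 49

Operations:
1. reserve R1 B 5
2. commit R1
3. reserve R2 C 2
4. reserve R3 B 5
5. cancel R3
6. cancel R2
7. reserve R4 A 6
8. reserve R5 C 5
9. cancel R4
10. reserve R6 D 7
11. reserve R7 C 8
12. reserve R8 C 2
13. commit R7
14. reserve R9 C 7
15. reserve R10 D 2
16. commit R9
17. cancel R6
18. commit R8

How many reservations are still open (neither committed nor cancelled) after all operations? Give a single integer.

Step 1: reserve R1 B 5 -> on_hand[A=28 B=47 C=48 D=49] avail[A=28 B=42 C=48 D=49] open={R1}
Step 2: commit R1 -> on_hand[A=28 B=42 C=48 D=49] avail[A=28 B=42 C=48 D=49] open={}
Step 3: reserve R2 C 2 -> on_hand[A=28 B=42 C=48 D=49] avail[A=28 B=42 C=46 D=49] open={R2}
Step 4: reserve R3 B 5 -> on_hand[A=28 B=42 C=48 D=49] avail[A=28 B=37 C=46 D=49] open={R2,R3}
Step 5: cancel R3 -> on_hand[A=28 B=42 C=48 D=49] avail[A=28 B=42 C=46 D=49] open={R2}
Step 6: cancel R2 -> on_hand[A=28 B=42 C=48 D=49] avail[A=28 B=42 C=48 D=49] open={}
Step 7: reserve R4 A 6 -> on_hand[A=28 B=42 C=48 D=49] avail[A=22 B=42 C=48 D=49] open={R4}
Step 8: reserve R5 C 5 -> on_hand[A=28 B=42 C=48 D=49] avail[A=22 B=42 C=43 D=49] open={R4,R5}
Step 9: cancel R4 -> on_hand[A=28 B=42 C=48 D=49] avail[A=28 B=42 C=43 D=49] open={R5}
Step 10: reserve R6 D 7 -> on_hand[A=28 B=42 C=48 D=49] avail[A=28 B=42 C=43 D=42] open={R5,R6}
Step 11: reserve R7 C 8 -> on_hand[A=28 B=42 C=48 D=49] avail[A=28 B=42 C=35 D=42] open={R5,R6,R7}
Step 12: reserve R8 C 2 -> on_hand[A=28 B=42 C=48 D=49] avail[A=28 B=42 C=33 D=42] open={R5,R6,R7,R8}
Step 13: commit R7 -> on_hand[A=28 B=42 C=40 D=49] avail[A=28 B=42 C=33 D=42] open={R5,R6,R8}
Step 14: reserve R9 C 7 -> on_hand[A=28 B=42 C=40 D=49] avail[A=28 B=42 C=26 D=42] open={R5,R6,R8,R9}
Step 15: reserve R10 D 2 -> on_hand[A=28 B=42 C=40 D=49] avail[A=28 B=42 C=26 D=40] open={R10,R5,R6,R8,R9}
Step 16: commit R9 -> on_hand[A=28 B=42 C=33 D=49] avail[A=28 B=42 C=26 D=40] open={R10,R5,R6,R8}
Step 17: cancel R6 -> on_hand[A=28 B=42 C=33 D=49] avail[A=28 B=42 C=26 D=47] open={R10,R5,R8}
Step 18: commit R8 -> on_hand[A=28 B=42 C=31 D=49] avail[A=28 B=42 C=26 D=47] open={R10,R5}
Open reservations: ['R10', 'R5'] -> 2

Answer: 2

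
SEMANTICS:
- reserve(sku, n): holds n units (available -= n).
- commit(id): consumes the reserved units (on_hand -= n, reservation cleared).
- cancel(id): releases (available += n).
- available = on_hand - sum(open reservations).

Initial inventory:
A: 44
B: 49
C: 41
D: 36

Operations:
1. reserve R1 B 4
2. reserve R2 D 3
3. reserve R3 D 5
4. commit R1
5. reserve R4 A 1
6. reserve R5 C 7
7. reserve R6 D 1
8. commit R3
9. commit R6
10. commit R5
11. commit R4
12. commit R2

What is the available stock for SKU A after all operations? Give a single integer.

Answer: 43

Derivation:
Step 1: reserve R1 B 4 -> on_hand[A=44 B=49 C=41 D=36] avail[A=44 B=45 C=41 D=36] open={R1}
Step 2: reserve R2 D 3 -> on_hand[A=44 B=49 C=41 D=36] avail[A=44 B=45 C=41 D=33] open={R1,R2}
Step 3: reserve R3 D 5 -> on_hand[A=44 B=49 C=41 D=36] avail[A=44 B=45 C=41 D=28] open={R1,R2,R3}
Step 4: commit R1 -> on_hand[A=44 B=45 C=41 D=36] avail[A=44 B=45 C=41 D=28] open={R2,R3}
Step 5: reserve R4 A 1 -> on_hand[A=44 B=45 C=41 D=36] avail[A=43 B=45 C=41 D=28] open={R2,R3,R4}
Step 6: reserve R5 C 7 -> on_hand[A=44 B=45 C=41 D=36] avail[A=43 B=45 C=34 D=28] open={R2,R3,R4,R5}
Step 7: reserve R6 D 1 -> on_hand[A=44 B=45 C=41 D=36] avail[A=43 B=45 C=34 D=27] open={R2,R3,R4,R5,R6}
Step 8: commit R3 -> on_hand[A=44 B=45 C=41 D=31] avail[A=43 B=45 C=34 D=27] open={R2,R4,R5,R6}
Step 9: commit R6 -> on_hand[A=44 B=45 C=41 D=30] avail[A=43 B=45 C=34 D=27] open={R2,R4,R5}
Step 10: commit R5 -> on_hand[A=44 B=45 C=34 D=30] avail[A=43 B=45 C=34 D=27] open={R2,R4}
Step 11: commit R4 -> on_hand[A=43 B=45 C=34 D=30] avail[A=43 B=45 C=34 D=27] open={R2}
Step 12: commit R2 -> on_hand[A=43 B=45 C=34 D=27] avail[A=43 B=45 C=34 D=27] open={}
Final available[A] = 43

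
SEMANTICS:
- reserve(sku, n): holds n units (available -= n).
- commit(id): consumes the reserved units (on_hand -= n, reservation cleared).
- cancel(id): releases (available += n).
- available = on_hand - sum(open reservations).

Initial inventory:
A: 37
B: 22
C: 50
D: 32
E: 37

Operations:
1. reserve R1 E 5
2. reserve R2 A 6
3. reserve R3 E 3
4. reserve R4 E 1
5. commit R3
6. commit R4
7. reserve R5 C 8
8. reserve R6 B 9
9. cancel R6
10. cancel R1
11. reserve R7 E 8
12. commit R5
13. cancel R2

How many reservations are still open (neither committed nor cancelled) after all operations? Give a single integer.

Step 1: reserve R1 E 5 -> on_hand[A=37 B=22 C=50 D=32 E=37] avail[A=37 B=22 C=50 D=32 E=32] open={R1}
Step 2: reserve R2 A 6 -> on_hand[A=37 B=22 C=50 D=32 E=37] avail[A=31 B=22 C=50 D=32 E=32] open={R1,R2}
Step 3: reserve R3 E 3 -> on_hand[A=37 B=22 C=50 D=32 E=37] avail[A=31 B=22 C=50 D=32 E=29] open={R1,R2,R3}
Step 4: reserve R4 E 1 -> on_hand[A=37 B=22 C=50 D=32 E=37] avail[A=31 B=22 C=50 D=32 E=28] open={R1,R2,R3,R4}
Step 5: commit R3 -> on_hand[A=37 B=22 C=50 D=32 E=34] avail[A=31 B=22 C=50 D=32 E=28] open={R1,R2,R4}
Step 6: commit R4 -> on_hand[A=37 B=22 C=50 D=32 E=33] avail[A=31 B=22 C=50 D=32 E=28] open={R1,R2}
Step 7: reserve R5 C 8 -> on_hand[A=37 B=22 C=50 D=32 E=33] avail[A=31 B=22 C=42 D=32 E=28] open={R1,R2,R5}
Step 8: reserve R6 B 9 -> on_hand[A=37 B=22 C=50 D=32 E=33] avail[A=31 B=13 C=42 D=32 E=28] open={R1,R2,R5,R6}
Step 9: cancel R6 -> on_hand[A=37 B=22 C=50 D=32 E=33] avail[A=31 B=22 C=42 D=32 E=28] open={R1,R2,R5}
Step 10: cancel R1 -> on_hand[A=37 B=22 C=50 D=32 E=33] avail[A=31 B=22 C=42 D=32 E=33] open={R2,R5}
Step 11: reserve R7 E 8 -> on_hand[A=37 B=22 C=50 D=32 E=33] avail[A=31 B=22 C=42 D=32 E=25] open={R2,R5,R7}
Step 12: commit R5 -> on_hand[A=37 B=22 C=42 D=32 E=33] avail[A=31 B=22 C=42 D=32 E=25] open={R2,R7}
Step 13: cancel R2 -> on_hand[A=37 B=22 C=42 D=32 E=33] avail[A=37 B=22 C=42 D=32 E=25] open={R7}
Open reservations: ['R7'] -> 1

Answer: 1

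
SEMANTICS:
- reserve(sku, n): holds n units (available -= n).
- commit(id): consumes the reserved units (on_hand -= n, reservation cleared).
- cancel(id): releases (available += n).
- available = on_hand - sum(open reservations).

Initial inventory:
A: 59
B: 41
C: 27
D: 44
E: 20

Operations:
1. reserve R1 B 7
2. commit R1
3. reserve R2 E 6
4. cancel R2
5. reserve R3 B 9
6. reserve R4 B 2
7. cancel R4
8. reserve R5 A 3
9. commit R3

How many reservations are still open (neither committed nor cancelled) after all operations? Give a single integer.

Step 1: reserve R1 B 7 -> on_hand[A=59 B=41 C=27 D=44 E=20] avail[A=59 B=34 C=27 D=44 E=20] open={R1}
Step 2: commit R1 -> on_hand[A=59 B=34 C=27 D=44 E=20] avail[A=59 B=34 C=27 D=44 E=20] open={}
Step 3: reserve R2 E 6 -> on_hand[A=59 B=34 C=27 D=44 E=20] avail[A=59 B=34 C=27 D=44 E=14] open={R2}
Step 4: cancel R2 -> on_hand[A=59 B=34 C=27 D=44 E=20] avail[A=59 B=34 C=27 D=44 E=20] open={}
Step 5: reserve R3 B 9 -> on_hand[A=59 B=34 C=27 D=44 E=20] avail[A=59 B=25 C=27 D=44 E=20] open={R3}
Step 6: reserve R4 B 2 -> on_hand[A=59 B=34 C=27 D=44 E=20] avail[A=59 B=23 C=27 D=44 E=20] open={R3,R4}
Step 7: cancel R4 -> on_hand[A=59 B=34 C=27 D=44 E=20] avail[A=59 B=25 C=27 D=44 E=20] open={R3}
Step 8: reserve R5 A 3 -> on_hand[A=59 B=34 C=27 D=44 E=20] avail[A=56 B=25 C=27 D=44 E=20] open={R3,R5}
Step 9: commit R3 -> on_hand[A=59 B=25 C=27 D=44 E=20] avail[A=56 B=25 C=27 D=44 E=20] open={R5}
Open reservations: ['R5'] -> 1

Answer: 1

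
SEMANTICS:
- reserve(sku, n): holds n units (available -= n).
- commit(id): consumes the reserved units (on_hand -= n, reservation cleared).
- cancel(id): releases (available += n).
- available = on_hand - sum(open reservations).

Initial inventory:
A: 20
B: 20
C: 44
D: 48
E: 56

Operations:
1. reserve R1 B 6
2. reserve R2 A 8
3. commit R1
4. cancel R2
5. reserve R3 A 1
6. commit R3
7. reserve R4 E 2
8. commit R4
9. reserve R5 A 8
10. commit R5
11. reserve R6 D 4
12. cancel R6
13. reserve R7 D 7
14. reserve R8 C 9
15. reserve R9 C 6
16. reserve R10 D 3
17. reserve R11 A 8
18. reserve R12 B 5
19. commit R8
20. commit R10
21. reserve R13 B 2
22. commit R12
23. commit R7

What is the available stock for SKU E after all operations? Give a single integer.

Step 1: reserve R1 B 6 -> on_hand[A=20 B=20 C=44 D=48 E=56] avail[A=20 B=14 C=44 D=48 E=56] open={R1}
Step 2: reserve R2 A 8 -> on_hand[A=20 B=20 C=44 D=48 E=56] avail[A=12 B=14 C=44 D=48 E=56] open={R1,R2}
Step 3: commit R1 -> on_hand[A=20 B=14 C=44 D=48 E=56] avail[A=12 B=14 C=44 D=48 E=56] open={R2}
Step 4: cancel R2 -> on_hand[A=20 B=14 C=44 D=48 E=56] avail[A=20 B=14 C=44 D=48 E=56] open={}
Step 5: reserve R3 A 1 -> on_hand[A=20 B=14 C=44 D=48 E=56] avail[A=19 B=14 C=44 D=48 E=56] open={R3}
Step 6: commit R3 -> on_hand[A=19 B=14 C=44 D=48 E=56] avail[A=19 B=14 C=44 D=48 E=56] open={}
Step 7: reserve R4 E 2 -> on_hand[A=19 B=14 C=44 D=48 E=56] avail[A=19 B=14 C=44 D=48 E=54] open={R4}
Step 8: commit R4 -> on_hand[A=19 B=14 C=44 D=48 E=54] avail[A=19 B=14 C=44 D=48 E=54] open={}
Step 9: reserve R5 A 8 -> on_hand[A=19 B=14 C=44 D=48 E=54] avail[A=11 B=14 C=44 D=48 E=54] open={R5}
Step 10: commit R5 -> on_hand[A=11 B=14 C=44 D=48 E=54] avail[A=11 B=14 C=44 D=48 E=54] open={}
Step 11: reserve R6 D 4 -> on_hand[A=11 B=14 C=44 D=48 E=54] avail[A=11 B=14 C=44 D=44 E=54] open={R6}
Step 12: cancel R6 -> on_hand[A=11 B=14 C=44 D=48 E=54] avail[A=11 B=14 C=44 D=48 E=54] open={}
Step 13: reserve R7 D 7 -> on_hand[A=11 B=14 C=44 D=48 E=54] avail[A=11 B=14 C=44 D=41 E=54] open={R7}
Step 14: reserve R8 C 9 -> on_hand[A=11 B=14 C=44 D=48 E=54] avail[A=11 B=14 C=35 D=41 E=54] open={R7,R8}
Step 15: reserve R9 C 6 -> on_hand[A=11 B=14 C=44 D=48 E=54] avail[A=11 B=14 C=29 D=41 E=54] open={R7,R8,R9}
Step 16: reserve R10 D 3 -> on_hand[A=11 B=14 C=44 D=48 E=54] avail[A=11 B=14 C=29 D=38 E=54] open={R10,R7,R8,R9}
Step 17: reserve R11 A 8 -> on_hand[A=11 B=14 C=44 D=48 E=54] avail[A=3 B=14 C=29 D=38 E=54] open={R10,R11,R7,R8,R9}
Step 18: reserve R12 B 5 -> on_hand[A=11 B=14 C=44 D=48 E=54] avail[A=3 B=9 C=29 D=38 E=54] open={R10,R11,R12,R7,R8,R9}
Step 19: commit R8 -> on_hand[A=11 B=14 C=35 D=48 E=54] avail[A=3 B=9 C=29 D=38 E=54] open={R10,R11,R12,R7,R9}
Step 20: commit R10 -> on_hand[A=11 B=14 C=35 D=45 E=54] avail[A=3 B=9 C=29 D=38 E=54] open={R11,R12,R7,R9}
Step 21: reserve R13 B 2 -> on_hand[A=11 B=14 C=35 D=45 E=54] avail[A=3 B=7 C=29 D=38 E=54] open={R11,R12,R13,R7,R9}
Step 22: commit R12 -> on_hand[A=11 B=9 C=35 D=45 E=54] avail[A=3 B=7 C=29 D=38 E=54] open={R11,R13,R7,R9}
Step 23: commit R7 -> on_hand[A=11 B=9 C=35 D=38 E=54] avail[A=3 B=7 C=29 D=38 E=54] open={R11,R13,R9}
Final available[E] = 54

Answer: 54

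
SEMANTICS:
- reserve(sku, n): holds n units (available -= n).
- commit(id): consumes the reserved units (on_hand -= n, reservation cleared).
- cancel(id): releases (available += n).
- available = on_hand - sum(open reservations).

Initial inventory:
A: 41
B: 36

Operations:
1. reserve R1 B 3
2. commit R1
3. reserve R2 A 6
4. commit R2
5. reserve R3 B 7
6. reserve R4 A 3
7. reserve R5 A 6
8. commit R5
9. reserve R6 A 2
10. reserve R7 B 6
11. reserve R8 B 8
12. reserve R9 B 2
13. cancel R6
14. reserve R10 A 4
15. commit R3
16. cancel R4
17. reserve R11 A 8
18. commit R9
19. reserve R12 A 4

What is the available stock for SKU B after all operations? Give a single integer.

Step 1: reserve R1 B 3 -> on_hand[A=41 B=36] avail[A=41 B=33] open={R1}
Step 2: commit R1 -> on_hand[A=41 B=33] avail[A=41 B=33] open={}
Step 3: reserve R2 A 6 -> on_hand[A=41 B=33] avail[A=35 B=33] open={R2}
Step 4: commit R2 -> on_hand[A=35 B=33] avail[A=35 B=33] open={}
Step 5: reserve R3 B 7 -> on_hand[A=35 B=33] avail[A=35 B=26] open={R3}
Step 6: reserve R4 A 3 -> on_hand[A=35 B=33] avail[A=32 B=26] open={R3,R4}
Step 7: reserve R5 A 6 -> on_hand[A=35 B=33] avail[A=26 B=26] open={R3,R4,R5}
Step 8: commit R5 -> on_hand[A=29 B=33] avail[A=26 B=26] open={R3,R4}
Step 9: reserve R6 A 2 -> on_hand[A=29 B=33] avail[A=24 B=26] open={R3,R4,R6}
Step 10: reserve R7 B 6 -> on_hand[A=29 B=33] avail[A=24 B=20] open={R3,R4,R6,R7}
Step 11: reserve R8 B 8 -> on_hand[A=29 B=33] avail[A=24 B=12] open={R3,R4,R6,R7,R8}
Step 12: reserve R9 B 2 -> on_hand[A=29 B=33] avail[A=24 B=10] open={R3,R4,R6,R7,R8,R9}
Step 13: cancel R6 -> on_hand[A=29 B=33] avail[A=26 B=10] open={R3,R4,R7,R8,R9}
Step 14: reserve R10 A 4 -> on_hand[A=29 B=33] avail[A=22 B=10] open={R10,R3,R4,R7,R8,R9}
Step 15: commit R3 -> on_hand[A=29 B=26] avail[A=22 B=10] open={R10,R4,R7,R8,R9}
Step 16: cancel R4 -> on_hand[A=29 B=26] avail[A=25 B=10] open={R10,R7,R8,R9}
Step 17: reserve R11 A 8 -> on_hand[A=29 B=26] avail[A=17 B=10] open={R10,R11,R7,R8,R9}
Step 18: commit R9 -> on_hand[A=29 B=24] avail[A=17 B=10] open={R10,R11,R7,R8}
Step 19: reserve R12 A 4 -> on_hand[A=29 B=24] avail[A=13 B=10] open={R10,R11,R12,R7,R8}
Final available[B] = 10

Answer: 10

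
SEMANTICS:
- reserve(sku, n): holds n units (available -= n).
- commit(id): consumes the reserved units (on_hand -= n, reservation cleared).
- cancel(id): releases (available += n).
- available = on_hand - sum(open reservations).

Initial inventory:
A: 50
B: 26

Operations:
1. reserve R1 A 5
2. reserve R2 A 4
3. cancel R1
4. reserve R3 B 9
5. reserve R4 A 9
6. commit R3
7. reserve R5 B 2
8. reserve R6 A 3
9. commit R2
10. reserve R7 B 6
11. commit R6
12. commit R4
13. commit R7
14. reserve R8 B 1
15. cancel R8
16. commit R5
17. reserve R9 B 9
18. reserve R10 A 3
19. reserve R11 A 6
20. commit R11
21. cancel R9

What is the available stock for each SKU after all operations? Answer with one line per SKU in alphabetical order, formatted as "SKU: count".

Answer: A: 25
B: 9

Derivation:
Step 1: reserve R1 A 5 -> on_hand[A=50 B=26] avail[A=45 B=26] open={R1}
Step 2: reserve R2 A 4 -> on_hand[A=50 B=26] avail[A=41 B=26] open={R1,R2}
Step 3: cancel R1 -> on_hand[A=50 B=26] avail[A=46 B=26] open={R2}
Step 4: reserve R3 B 9 -> on_hand[A=50 B=26] avail[A=46 B=17] open={R2,R3}
Step 5: reserve R4 A 9 -> on_hand[A=50 B=26] avail[A=37 B=17] open={R2,R3,R4}
Step 6: commit R3 -> on_hand[A=50 B=17] avail[A=37 B=17] open={R2,R4}
Step 7: reserve R5 B 2 -> on_hand[A=50 B=17] avail[A=37 B=15] open={R2,R4,R5}
Step 8: reserve R6 A 3 -> on_hand[A=50 B=17] avail[A=34 B=15] open={R2,R4,R5,R6}
Step 9: commit R2 -> on_hand[A=46 B=17] avail[A=34 B=15] open={R4,R5,R6}
Step 10: reserve R7 B 6 -> on_hand[A=46 B=17] avail[A=34 B=9] open={R4,R5,R6,R7}
Step 11: commit R6 -> on_hand[A=43 B=17] avail[A=34 B=9] open={R4,R5,R7}
Step 12: commit R4 -> on_hand[A=34 B=17] avail[A=34 B=9] open={R5,R7}
Step 13: commit R7 -> on_hand[A=34 B=11] avail[A=34 B=9] open={R5}
Step 14: reserve R8 B 1 -> on_hand[A=34 B=11] avail[A=34 B=8] open={R5,R8}
Step 15: cancel R8 -> on_hand[A=34 B=11] avail[A=34 B=9] open={R5}
Step 16: commit R5 -> on_hand[A=34 B=9] avail[A=34 B=9] open={}
Step 17: reserve R9 B 9 -> on_hand[A=34 B=9] avail[A=34 B=0] open={R9}
Step 18: reserve R10 A 3 -> on_hand[A=34 B=9] avail[A=31 B=0] open={R10,R9}
Step 19: reserve R11 A 6 -> on_hand[A=34 B=9] avail[A=25 B=0] open={R10,R11,R9}
Step 20: commit R11 -> on_hand[A=28 B=9] avail[A=25 B=0] open={R10,R9}
Step 21: cancel R9 -> on_hand[A=28 B=9] avail[A=25 B=9] open={R10}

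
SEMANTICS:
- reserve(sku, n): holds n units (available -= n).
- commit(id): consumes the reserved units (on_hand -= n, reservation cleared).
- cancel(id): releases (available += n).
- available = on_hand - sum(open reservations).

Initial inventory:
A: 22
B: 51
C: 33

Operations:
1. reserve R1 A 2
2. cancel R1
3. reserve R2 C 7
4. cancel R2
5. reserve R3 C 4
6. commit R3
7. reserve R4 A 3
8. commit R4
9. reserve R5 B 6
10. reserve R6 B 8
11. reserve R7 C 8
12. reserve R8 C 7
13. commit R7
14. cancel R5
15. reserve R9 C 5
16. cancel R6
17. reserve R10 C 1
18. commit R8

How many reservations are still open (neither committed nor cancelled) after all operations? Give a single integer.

Answer: 2

Derivation:
Step 1: reserve R1 A 2 -> on_hand[A=22 B=51 C=33] avail[A=20 B=51 C=33] open={R1}
Step 2: cancel R1 -> on_hand[A=22 B=51 C=33] avail[A=22 B=51 C=33] open={}
Step 3: reserve R2 C 7 -> on_hand[A=22 B=51 C=33] avail[A=22 B=51 C=26] open={R2}
Step 4: cancel R2 -> on_hand[A=22 B=51 C=33] avail[A=22 B=51 C=33] open={}
Step 5: reserve R3 C 4 -> on_hand[A=22 B=51 C=33] avail[A=22 B=51 C=29] open={R3}
Step 6: commit R3 -> on_hand[A=22 B=51 C=29] avail[A=22 B=51 C=29] open={}
Step 7: reserve R4 A 3 -> on_hand[A=22 B=51 C=29] avail[A=19 B=51 C=29] open={R4}
Step 8: commit R4 -> on_hand[A=19 B=51 C=29] avail[A=19 B=51 C=29] open={}
Step 9: reserve R5 B 6 -> on_hand[A=19 B=51 C=29] avail[A=19 B=45 C=29] open={R5}
Step 10: reserve R6 B 8 -> on_hand[A=19 B=51 C=29] avail[A=19 B=37 C=29] open={R5,R6}
Step 11: reserve R7 C 8 -> on_hand[A=19 B=51 C=29] avail[A=19 B=37 C=21] open={R5,R6,R7}
Step 12: reserve R8 C 7 -> on_hand[A=19 B=51 C=29] avail[A=19 B=37 C=14] open={R5,R6,R7,R8}
Step 13: commit R7 -> on_hand[A=19 B=51 C=21] avail[A=19 B=37 C=14] open={R5,R6,R8}
Step 14: cancel R5 -> on_hand[A=19 B=51 C=21] avail[A=19 B=43 C=14] open={R6,R8}
Step 15: reserve R9 C 5 -> on_hand[A=19 B=51 C=21] avail[A=19 B=43 C=9] open={R6,R8,R9}
Step 16: cancel R6 -> on_hand[A=19 B=51 C=21] avail[A=19 B=51 C=9] open={R8,R9}
Step 17: reserve R10 C 1 -> on_hand[A=19 B=51 C=21] avail[A=19 B=51 C=8] open={R10,R8,R9}
Step 18: commit R8 -> on_hand[A=19 B=51 C=14] avail[A=19 B=51 C=8] open={R10,R9}
Open reservations: ['R10', 'R9'] -> 2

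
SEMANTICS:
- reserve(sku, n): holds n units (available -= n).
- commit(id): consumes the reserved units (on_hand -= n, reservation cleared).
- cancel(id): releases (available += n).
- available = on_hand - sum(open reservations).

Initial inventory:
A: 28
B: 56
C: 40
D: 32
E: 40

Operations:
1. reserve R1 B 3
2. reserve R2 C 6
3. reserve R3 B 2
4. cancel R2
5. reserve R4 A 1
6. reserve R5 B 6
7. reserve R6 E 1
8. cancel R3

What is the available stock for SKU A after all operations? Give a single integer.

Answer: 27

Derivation:
Step 1: reserve R1 B 3 -> on_hand[A=28 B=56 C=40 D=32 E=40] avail[A=28 B=53 C=40 D=32 E=40] open={R1}
Step 2: reserve R2 C 6 -> on_hand[A=28 B=56 C=40 D=32 E=40] avail[A=28 B=53 C=34 D=32 E=40] open={R1,R2}
Step 3: reserve R3 B 2 -> on_hand[A=28 B=56 C=40 D=32 E=40] avail[A=28 B=51 C=34 D=32 E=40] open={R1,R2,R3}
Step 4: cancel R2 -> on_hand[A=28 B=56 C=40 D=32 E=40] avail[A=28 B=51 C=40 D=32 E=40] open={R1,R3}
Step 5: reserve R4 A 1 -> on_hand[A=28 B=56 C=40 D=32 E=40] avail[A=27 B=51 C=40 D=32 E=40] open={R1,R3,R4}
Step 6: reserve R5 B 6 -> on_hand[A=28 B=56 C=40 D=32 E=40] avail[A=27 B=45 C=40 D=32 E=40] open={R1,R3,R4,R5}
Step 7: reserve R6 E 1 -> on_hand[A=28 B=56 C=40 D=32 E=40] avail[A=27 B=45 C=40 D=32 E=39] open={R1,R3,R4,R5,R6}
Step 8: cancel R3 -> on_hand[A=28 B=56 C=40 D=32 E=40] avail[A=27 B=47 C=40 D=32 E=39] open={R1,R4,R5,R6}
Final available[A] = 27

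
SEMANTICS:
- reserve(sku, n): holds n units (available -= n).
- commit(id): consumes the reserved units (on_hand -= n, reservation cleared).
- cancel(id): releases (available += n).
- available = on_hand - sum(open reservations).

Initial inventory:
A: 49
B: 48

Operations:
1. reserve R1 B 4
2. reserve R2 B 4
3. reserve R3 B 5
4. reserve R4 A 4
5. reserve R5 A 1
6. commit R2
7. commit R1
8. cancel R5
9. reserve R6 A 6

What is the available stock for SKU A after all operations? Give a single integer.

Answer: 39

Derivation:
Step 1: reserve R1 B 4 -> on_hand[A=49 B=48] avail[A=49 B=44] open={R1}
Step 2: reserve R2 B 4 -> on_hand[A=49 B=48] avail[A=49 B=40] open={R1,R2}
Step 3: reserve R3 B 5 -> on_hand[A=49 B=48] avail[A=49 B=35] open={R1,R2,R3}
Step 4: reserve R4 A 4 -> on_hand[A=49 B=48] avail[A=45 B=35] open={R1,R2,R3,R4}
Step 5: reserve R5 A 1 -> on_hand[A=49 B=48] avail[A=44 B=35] open={R1,R2,R3,R4,R5}
Step 6: commit R2 -> on_hand[A=49 B=44] avail[A=44 B=35] open={R1,R3,R4,R5}
Step 7: commit R1 -> on_hand[A=49 B=40] avail[A=44 B=35] open={R3,R4,R5}
Step 8: cancel R5 -> on_hand[A=49 B=40] avail[A=45 B=35] open={R3,R4}
Step 9: reserve R6 A 6 -> on_hand[A=49 B=40] avail[A=39 B=35] open={R3,R4,R6}
Final available[A] = 39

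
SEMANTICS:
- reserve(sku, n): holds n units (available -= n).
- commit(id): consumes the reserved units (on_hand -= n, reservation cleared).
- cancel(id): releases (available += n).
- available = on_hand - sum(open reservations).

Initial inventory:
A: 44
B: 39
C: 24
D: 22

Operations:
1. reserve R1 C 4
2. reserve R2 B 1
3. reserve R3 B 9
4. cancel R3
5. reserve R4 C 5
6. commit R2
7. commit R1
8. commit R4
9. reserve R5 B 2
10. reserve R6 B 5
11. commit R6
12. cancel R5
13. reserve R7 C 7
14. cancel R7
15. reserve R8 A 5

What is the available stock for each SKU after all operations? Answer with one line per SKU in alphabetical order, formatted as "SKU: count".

Answer: A: 39
B: 33
C: 15
D: 22

Derivation:
Step 1: reserve R1 C 4 -> on_hand[A=44 B=39 C=24 D=22] avail[A=44 B=39 C=20 D=22] open={R1}
Step 2: reserve R2 B 1 -> on_hand[A=44 B=39 C=24 D=22] avail[A=44 B=38 C=20 D=22] open={R1,R2}
Step 3: reserve R3 B 9 -> on_hand[A=44 B=39 C=24 D=22] avail[A=44 B=29 C=20 D=22] open={R1,R2,R3}
Step 4: cancel R3 -> on_hand[A=44 B=39 C=24 D=22] avail[A=44 B=38 C=20 D=22] open={R1,R2}
Step 5: reserve R4 C 5 -> on_hand[A=44 B=39 C=24 D=22] avail[A=44 B=38 C=15 D=22] open={R1,R2,R4}
Step 6: commit R2 -> on_hand[A=44 B=38 C=24 D=22] avail[A=44 B=38 C=15 D=22] open={R1,R4}
Step 7: commit R1 -> on_hand[A=44 B=38 C=20 D=22] avail[A=44 B=38 C=15 D=22] open={R4}
Step 8: commit R4 -> on_hand[A=44 B=38 C=15 D=22] avail[A=44 B=38 C=15 D=22] open={}
Step 9: reserve R5 B 2 -> on_hand[A=44 B=38 C=15 D=22] avail[A=44 B=36 C=15 D=22] open={R5}
Step 10: reserve R6 B 5 -> on_hand[A=44 B=38 C=15 D=22] avail[A=44 B=31 C=15 D=22] open={R5,R6}
Step 11: commit R6 -> on_hand[A=44 B=33 C=15 D=22] avail[A=44 B=31 C=15 D=22] open={R5}
Step 12: cancel R5 -> on_hand[A=44 B=33 C=15 D=22] avail[A=44 B=33 C=15 D=22] open={}
Step 13: reserve R7 C 7 -> on_hand[A=44 B=33 C=15 D=22] avail[A=44 B=33 C=8 D=22] open={R7}
Step 14: cancel R7 -> on_hand[A=44 B=33 C=15 D=22] avail[A=44 B=33 C=15 D=22] open={}
Step 15: reserve R8 A 5 -> on_hand[A=44 B=33 C=15 D=22] avail[A=39 B=33 C=15 D=22] open={R8}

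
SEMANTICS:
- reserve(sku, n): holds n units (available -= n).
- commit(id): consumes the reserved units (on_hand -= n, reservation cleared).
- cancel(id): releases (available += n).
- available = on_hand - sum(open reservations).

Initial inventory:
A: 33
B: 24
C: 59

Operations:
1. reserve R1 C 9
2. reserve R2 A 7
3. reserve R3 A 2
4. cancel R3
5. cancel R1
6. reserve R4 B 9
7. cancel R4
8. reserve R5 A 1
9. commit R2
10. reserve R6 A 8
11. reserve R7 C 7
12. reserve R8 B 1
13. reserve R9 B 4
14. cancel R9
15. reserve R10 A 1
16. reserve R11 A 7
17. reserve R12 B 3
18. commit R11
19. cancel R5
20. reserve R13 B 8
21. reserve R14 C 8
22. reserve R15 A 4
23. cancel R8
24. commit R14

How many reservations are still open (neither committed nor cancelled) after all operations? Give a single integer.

Step 1: reserve R1 C 9 -> on_hand[A=33 B=24 C=59] avail[A=33 B=24 C=50] open={R1}
Step 2: reserve R2 A 7 -> on_hand[A=33 B=24 C=59] avail[A=26 B=24 C=50] open={R1,R2}
Step 3: reserve R3 A 2 -> on_hand[A=33 B=24 C=59] avail[A=24 B=24 C=50] open={R1,R2,R3}
Step 4: cancel R3 -> on_hand[A=33 B=24 C=59] avail[A=26 B=24 C=50] open={R1,R2}
Step 5: cancel R1 -> on_hand[A=33 B=24 C=59] avail[A=26 B=24 C=59] open={R2}
Step 6: reserve R4 B 9 -> on_hand[A=33 B=24 C=59] avail[A=26 B=15 C=59] open={R2,R4}
Step 7: cancel R4 -> on_hand[A=33 B=24 C=59] avail[A=26 B=24 C=59] open={R2}
Step 8: reserve R5 A 1 -> on_hand[A=33 B=24 C=59] avail[A=25 B=24 C=59] open={R2,R5}
Step 9: commit R2 -> on_hand[A=26 B=24 C=59] avail[A=25 B=24 C=59] open={R5}
Step 10: reserve R6 A 8 -> on_hand[A=26 B=24 C=59] avail[A=17 B=24 C=59] open={R5,R6}
Step 11: reserve R7 C 7 -> on_hand[A=26 B=24 C=59] avail[A=17 B=24 C=52] open={R5,R6,R7}
Step 12: reserve R8 B 1 -> on_hand[A=26 B=24 C=59] avail[A=17 B=23 C=52] open={R5,R6,R7,R8}
Step 13: reserve R9 B 4 -> on_hand[A=26 B=24 C=59] avail[A=17 B=19 C=52] open={R5,R6,R7,R8,R9}
Step 14: cancel R9 -> on_hand[A=26 B=24 C=59] avail[A=17 B=23 C=52] open={R5,R6,R7,R8}
Step 15: reserve R10 A 1 -> on_hand[A=26 B=24 C=59] avail[A=16 B=23 C=52] open={R10,R5,R6,R7,R8}
Step 16: reserve R11 A 7 -> on_hand[A=26 B=24 C=59] avail[A=9 B=23 C=52] open={R10,R11,R5,R6,R7,R8}
Step 17: reserve R12 B 3 -> on_hand[A=26 B=24 C=59] avail[A=9 B=20 C=52] open={R10,R11,R12,R5,R6,R7,R8}
Step 18: commit R11 -> on_hand[A=19 B=24 C=59] avail[A=9 B=20 C=52] open={R10,R12,R5,R6,R7,R8}
Step 19: cancel R5 -> on_hand[A=19 B=24 C=59] avail[A=10 B=20 C=52] open={R10,R12,R6,R7,R8}
Step 20: reserve R13 B 8 -> on_hand[A=19 B=24 C=59] avail[A=10 B=12 C=52] open={R10,R12,R13,R6,R7,R8}
Step 21: reserve R14 C 8 -> on_hand[A=19 B=24 C=59] avail[A=10 B=12 C=44] open={R10,R12,R13,R14,R6,R7,R8}
Step 22: reserve R15 A 4 -> on_hand[A=19 B=24 C=59] avail[A=6 B=12 C=44] open={R10,R12,R13,R14,R15,R6,R7,R8}
Step 23: cancel R8 -> on_hand[A=19 B=24 C=59] avail[A=6 B=13 C=44] open={R10,R12,R13,R14,R15,R6,R7}
Step 24: commit R14 -> on_hand[A=19 B=24 C=51] avail[A=6 B=13 C=44] open={R10,R12,R13,R15,R6,R7}
Open reservations: ['R10', 'R12', 'R13', 'R15', 'R6', 'R7'] -> 6

Answer: 6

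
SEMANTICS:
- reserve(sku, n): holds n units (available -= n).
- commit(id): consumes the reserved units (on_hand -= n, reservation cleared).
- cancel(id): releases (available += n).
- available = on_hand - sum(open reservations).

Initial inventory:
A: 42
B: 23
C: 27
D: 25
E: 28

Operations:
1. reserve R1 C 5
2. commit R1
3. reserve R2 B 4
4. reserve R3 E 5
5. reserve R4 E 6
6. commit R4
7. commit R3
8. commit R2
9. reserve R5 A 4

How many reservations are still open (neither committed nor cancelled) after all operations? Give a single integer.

Step 1: reserve R1 C 5 -> on_hand[A=42 B=23 C=27 D=25 E=28] avail[A=42 B=23 C=22 D=25 E=28] open={R1}
Step 2: commit R1 -> on_hand[A=42 B=23 C=22 D=25 E=28] avail[A=42 B=23 C=22 D=25 E=28] open={}
Step 3: reserve R2 B 4 -> on_hand[A=42 B=23 C=22 D=25 E=28] avail[A=42 B=19 C=22 D=25 E=28] open={R2}
Step 4: reserve R3 E 5 -> on_hand[A=42 B=23 C=22 D=25 E=28] avail[A=42 B=19 C=22 D=25 E=23] open={R2,R3}
Step 5: reserve R4 E 6 -> on_hand[A=42 B=23 C=22 D=25 E=28] avail[A=42 B=19 C=22 D=25 E=17] open={R2,R3,R4}
Step 6: commit R4 -> on_hand[A=42 B=23 C=22 D=25 E=22] avail[A=42 B=19 C=22 D=25 E=17] open={R2,R3}
Step 7: commit R3 -> on_hand[A=42 B=23 C=22 D=25 E=17] avail[A=42 B=19 C=22 D=25 E=17] open={R2}
Step 8: commit R2 -> on_hand[A=42 B=19 C=22 D=25 E=17] avail[A=42 B=19 C=22 D=25 E=17] open={}
Step 9: reserve R5 A 4 -> on_hand[A=42 B=19 C=22 D=25 E=17] avail[A=38 B=19 C=22 D=25 E=17] open={R5}
Open reservations: ['R5'] -> 1

Answer: 1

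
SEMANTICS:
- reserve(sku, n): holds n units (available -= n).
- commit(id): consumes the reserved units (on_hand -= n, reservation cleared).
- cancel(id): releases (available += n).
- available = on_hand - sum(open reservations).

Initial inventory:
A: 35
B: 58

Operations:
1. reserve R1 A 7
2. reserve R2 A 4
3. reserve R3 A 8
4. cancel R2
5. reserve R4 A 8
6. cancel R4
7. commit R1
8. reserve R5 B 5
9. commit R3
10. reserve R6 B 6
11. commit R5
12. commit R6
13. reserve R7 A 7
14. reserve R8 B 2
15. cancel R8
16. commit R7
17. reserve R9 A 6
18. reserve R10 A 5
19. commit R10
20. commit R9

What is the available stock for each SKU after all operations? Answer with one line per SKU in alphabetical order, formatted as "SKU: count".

Step 1: reserve R1 A 7 -> on_hand[A=35 B=58] avail[A=28 B=58] open={R1}
Step 2: reserve R2 A 4 -> on_hand[A=35 B=58] avail[A=24 B=58] open={R1,R2}
Step 3: reserve R3 A 8 -> on_hand[A=35 B=58] avail[A=16 B=58] open={R1,R2,R3}
Step 4: cancel R2 -> on_hand[A=35 B=58] avail[A=20 B=58] open={R1,R3}
Step 5: reserve R4 A 8 -> on_hand[A=35 B=58] avail[A=12 B=58] open={R1,R3,R4}
Step 6: cancel R4 -> on_hand[A=35 B=58] avail[A=20 B=58] open={R1,R3}
Step 7: commit R1 -> on_hand[A=28 B=58] avail[A=20 B=58] open={R3}
Step 8: reserve R5 B 5 -> on_hand[A=28 B=58] avail[A=20 B=53] open={R3,R5}
Step 9: commit R3 -> on_hand[A=20 B=58] avail[A=20 B=53] open={R5}
Step 10: reserve R6 B 6 -> on_hand[A=20 B=58] avail[A=20 B=47] open={R5,R6}
Step 11: commit R5 -> on_hand[A=20 B=53] avail[A=20 B=47] open={R6}
Step 12: commit R6 -> on_hand[A=20 B=47] avail[A=20 B=47] open={}
Step 13: reserve R7 A 7 -> on_hand[A=20 B=47] avail[A=13 B=47] open={R7}
Step 14: reserve R8 B 2 -> on_hand[A=20 B=47] avail[A=13 B=45] open={R7,R8}
Step 15: cancel R8 -> on_hand[A=20 B=47] avail[A=13 B=47] open={R7}
Step 16: commit R7 -> on_hand[A=13 B=47] avail[A=13 B=47] open={}
Step 17: reserve R9 A 6 -> on_hand[A=13 B=47] avail[A=7 B=47] open={R9}
Step 18: reserve R10 A 5 -> on_hand[A=13 B=47] avail[A=2 B=47] open={R10,R9}
Step 19: commit R10 -> on_hand[A=8 B=47] avail[A=2 B=47] open={R9}
Step 20: commit R9 -> on_hand[A=2 B=47] avail[A=2 B=47] open={}

Answer: A: 2
B: 47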